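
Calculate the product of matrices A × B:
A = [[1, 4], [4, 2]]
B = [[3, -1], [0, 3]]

Matrix multiplication:
C[0][0] = 1×3 + 4×0 = 3
C[0][1] = 1×-1 + 4×3 = 11
C[1][0] = 4×3 + 2×0 = 12
C[1][1] = 4×-1 + 2×3 = 2
Result: [[3, 11], [12, 2]]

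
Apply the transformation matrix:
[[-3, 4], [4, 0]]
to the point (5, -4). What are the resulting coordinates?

Matrix multiplication:
[[-3, 4], [4, 0]] × [5, -4]ᵀ
= [(-3)(5) + (4)(-4), (4)(5) + (0)(-4)]ᵀ
= [-31, 20]ᵀ
Result: (-31, 20)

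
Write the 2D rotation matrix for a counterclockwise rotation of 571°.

Rotation matrix formula: [[cos θ, -sin θ], [sin θ, cos θ]]
For θ = 571°:
cos(571°) = -0.8572
sin(571°) = -0.5150
Result: [[-0.8572, 0.5150], [-0.5150, -0.8572]]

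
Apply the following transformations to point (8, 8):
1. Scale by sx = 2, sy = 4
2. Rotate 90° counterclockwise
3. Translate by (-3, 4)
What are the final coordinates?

Step 1: Scale → (16, 32)
Step 2: Rotate 90° → (-32, 16)
Step 3: Translate → (-35, 20)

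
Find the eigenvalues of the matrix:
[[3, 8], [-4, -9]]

Characteristic equation: det(A - λI) = 0
λ² - (trace)λ + (det) = 0
trace = 3 + -9 = -6, det = (3)(-9) - (8)(-4) = 5
λ² - (-6)λ + (5) = 0
λ = (-6 ± √((-6)² - 4·(5))) / 2 = (-6 ± √16) / 2
Solving: λ = -5, -1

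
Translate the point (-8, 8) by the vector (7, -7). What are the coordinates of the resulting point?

Translation by (7, -7) (homogeneous matrix [[1, 0, 7], [0, 1, -7], [0, 0, 1]]):
x' = -8 + 7 = -1
y' = 8 + -7 = 1
Result: (-1, 1)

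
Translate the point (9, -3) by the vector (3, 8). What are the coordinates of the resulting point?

Translation by (3, 8) (homogeneous matrix [[1, 0, 3], [0, 1, 8], [0, 0, 1]]):
x' = 9 + 3 = 12
y' = -3 + 8 = 5
Result: (12, 5)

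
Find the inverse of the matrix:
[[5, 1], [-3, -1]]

For [[a,b],[c,d]], inverse = (1/det)·[[d,-b],[-c,a]]
det = (5)(-1) - (1)(-3) = -5 - -3 = -2
Inverse = (1/-2)·[[-1, -1], [3, 5]]
= [[1/2, 1/2], [-3/2, -5/2]]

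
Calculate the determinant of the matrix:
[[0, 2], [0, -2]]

For a 2×2 matrix [[a, b], [c, d]], det = ad - bc
det = (0)(-2) - (2)(0) = 0 - 0 = 0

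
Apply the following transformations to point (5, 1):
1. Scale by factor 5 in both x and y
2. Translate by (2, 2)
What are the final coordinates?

Step 1: Scale (5, 1) by 5 → (25, 5)
Step 2: Translate by (2, 2) → (27, 7)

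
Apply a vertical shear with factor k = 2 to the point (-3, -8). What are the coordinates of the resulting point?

Shear matrix for vertical shear with factor k = 2:
[[1, 0], [2, 1]]
Result: (-3, -8) → (-3, -14)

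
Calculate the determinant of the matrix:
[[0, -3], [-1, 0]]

For a 2×2 matrix [[a, b], [c, d]], det = ad - bc
det = (0)(0) - (-3)(-1) = 0 - 3 = -3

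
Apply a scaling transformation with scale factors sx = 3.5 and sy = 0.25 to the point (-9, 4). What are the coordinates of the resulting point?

Scaling matrix:
[[3.50, 0], [0, 0.25]]
Result: (-9 × 3.5, 4 × 0.25) = (-31.5, 1)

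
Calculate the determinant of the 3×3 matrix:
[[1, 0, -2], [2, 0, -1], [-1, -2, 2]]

Expansion along first row:
det = 1·det([[0,-1],[-2,2]]) - 0·det([[2,-1],[-1,2]]) + -2·det([[2,0],[-1,-2]])
    = 1·(0·2 - -1·-2) - 0·(2·2 - -1·-1) + -2·(2·-2 - 0·-1)
    = 1·-2 - 0·3 + -2·-4
    = -2 + 0 + 8 = 6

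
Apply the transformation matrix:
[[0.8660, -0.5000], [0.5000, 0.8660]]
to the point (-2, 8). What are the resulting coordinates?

Matrix multiplication:
[[0.8660, -0.5000], [0.5000, 0.8660]] × [-2, 8]ᵀ
= [(0.8660)(-2) + (-0.5000)(8), (0.5000)(-2) + (0.8660)(8)]ᵀ
= [-5.7320, 5.9280]ᵀ
Result: (-5.7320, 5.9280)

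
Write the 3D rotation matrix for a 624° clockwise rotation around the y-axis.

Rotation matrix for clockwise 624° around y-axis:
A clockwise rotation by 624° is a counterclockwise rotation by -624°.
cos(-624°) = -0.1045, sin(-624°) = 0.9945
Result: [[-0.1045, 0, 0.9945], [0, 1, 0], [-0.9945, 0, -0.1045]]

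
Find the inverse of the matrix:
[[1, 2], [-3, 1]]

For [[a,b],[c,d]], inverse = (1/det)·[[d,-b],[-c,a]]
det = (1)(1) - (2)(-3) = 1 - -6 = 7
Inverse = (1/7)·[[1, -2], [3, 1]]
= [[1/7, -2/7], [3/7, 1/7]]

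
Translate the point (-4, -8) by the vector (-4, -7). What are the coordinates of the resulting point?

Translation by (-4, -7) (homogeneous matrix [[1, 0, -4], [0, 1, -7], [0, 0, 1]]):
x' = -4 + -4 = -8
y' = -8 + -7 = -15
Result: (-8, -15)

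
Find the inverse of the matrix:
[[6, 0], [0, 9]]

For [[a,b],[c,d]], inverse = (1/det)·[[d,-b],[-c,a]]
det = (6)(9) - (0)(0) = 54 - 0 = 54
Inverse = (1/54)·[[9, 0], [0, 6]]
= [[1/6, 0], [0, 1/9]]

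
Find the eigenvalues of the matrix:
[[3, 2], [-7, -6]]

Characteristic equation: det(A - λI) = 0
λ² - (trace)λ + (det) = 0
trace = 3 + -6 = -3, det = (3)(-6) - (2)(-7) = -4
λ² - (-3)λ + (-4) = 0
λ = (-3 ± √((-3)² - 4·(-4))) / 2 = (-3 ± √25) / 2
Solving: λ = -4, 1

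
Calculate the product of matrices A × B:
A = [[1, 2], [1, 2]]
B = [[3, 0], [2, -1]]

Matrix multiplication:
C[0][0] = 1×3 + 2×2 = 7
C[0][1] = 1×0 + 2×-1 = -2
C[1][0] = 1×3 + 2×2 = 7
C[1][1] = 1×0 + 2×-1 = -2
Result: [[7, -2], [7, -2]]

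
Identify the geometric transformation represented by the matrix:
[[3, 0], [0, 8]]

This matrix represents: non-uniform scaling by sx = 3, sy = 8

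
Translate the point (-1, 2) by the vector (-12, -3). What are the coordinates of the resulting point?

Translation by (-12, -3) (homogeneous matrix [[1, 0, -12], [0, 1, -3], [0, 0, 1]]):
x' = -1 + -12 = -13
y' = 2 + -3 = -1
Result: (-13, -1)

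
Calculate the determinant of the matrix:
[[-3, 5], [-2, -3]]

For a 2×2 matrix [[a, b], [c, d]], det = ad - bc
det = (-3)(-3) - (5)(-2) = 9 - -10 = 19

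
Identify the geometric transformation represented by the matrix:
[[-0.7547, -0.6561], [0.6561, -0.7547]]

This matrix represents: rotation by 139° counterclockwise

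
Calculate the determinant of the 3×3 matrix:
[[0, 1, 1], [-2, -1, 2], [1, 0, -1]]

Expansion along first row:
det = 0·det([[-1,2],[0,-1]]) - 1·det([[-2,2],[1,-1]]) + 1·det([[-2,-1],[1,0]])
    = 0·(-1·-1 - 2·0) - 1·(-2·-1 - 2·1) + 1·(-2·0 - -1·1)
    = 0·1 - 1·0 + 1·1
    = 0 + 0 + 1 = 1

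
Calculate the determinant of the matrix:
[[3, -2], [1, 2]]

For a 2×2 matrix [[a, b], [c, d]], det = ad - bc
det = (3)(2) - (-2)(1) = 6 - -2 = 8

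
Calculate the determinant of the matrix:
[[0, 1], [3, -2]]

For a 2×2 matrix [[a, b], [c, d]], det = ad - bc
det = (0)(-2) - (1)(3) = 0 - 3 = -3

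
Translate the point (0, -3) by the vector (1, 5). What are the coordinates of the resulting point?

Translation by (1, 5) (homogeneous matrix [[1, 0, 1], [0, 1, 5], [0, 0, 1]]):
x' = 0 + 1 = 1
y' = -3 + 5 = 2
Result: (1, 2)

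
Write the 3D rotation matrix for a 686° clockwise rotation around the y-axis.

Rotation matrix for clockwise 686° around y-axis:
A clockwise rotation by 686° is a counterclockwise rotation by -686°.
cos(-686°) = 0.8290, sin(-686°) = 0.5592
Result: [[0.8290, 0, 0.5592], [0, 1, 0], [-0.5592, 0, 0.8290]]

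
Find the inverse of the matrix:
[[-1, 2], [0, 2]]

For [[a,b],[c,d]], inverse = (1/det)·[[d,-b],[-c,a]]
det = (-1)(2) - (2)(0) = -2 - 0 = -2
Inverse = (1/-2)·[[2, -2], [0, -1]]
= [[-1, 1], [0, 1/2]]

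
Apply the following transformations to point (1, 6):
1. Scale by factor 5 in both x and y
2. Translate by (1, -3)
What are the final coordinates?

Step 1: Scale (1, 6) by 5 → (5, 30)
Step 2: Translate by (1, -3) → (6, 27)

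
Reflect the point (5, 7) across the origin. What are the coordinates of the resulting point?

Reflection across origin: (5, 7) → (-5, -7)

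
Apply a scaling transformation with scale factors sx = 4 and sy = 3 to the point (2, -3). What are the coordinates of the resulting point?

Scaling matrix:
[[4, 0], [0, 3]]
Result: (2 × 4, -3 × 3) = (8, -9)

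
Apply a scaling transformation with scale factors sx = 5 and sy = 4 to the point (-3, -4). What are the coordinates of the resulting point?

Scaling matrix:
[[5, 0], [0, 4]]
Result: (-3 × 5, -4 × 4) = (-15, -16)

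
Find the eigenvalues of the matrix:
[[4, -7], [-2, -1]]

Characteristic equation: det(A - λI) = 0
λ² - (trace)λ + (det) = 0
trace = 4 + -1 = 3, det = (4)(-1) - (-7)(-2) = -18
λ² - (3)λ + (-18) = 0
λ = (3 ± √((3)² - 4·(-18))) / 2 = (3 ± √81) / 2
Solving: λ = -3, 6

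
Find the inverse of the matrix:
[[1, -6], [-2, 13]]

For [[a,b],[c,d]], inverse = (1/det)·[[d,-b],[-c,a]]
det = (1)(13) - (-6)(-2) = 13 - 12 = 1
Inverse = [[13, 6], [2, 1]]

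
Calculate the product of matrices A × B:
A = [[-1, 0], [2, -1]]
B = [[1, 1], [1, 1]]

Matrix multiplication:
C[0][0] = -1×1 + 0×1 = -1
C[0][1] = -1×1 + 0×1 = -1
C[1][0] = 2×1 + -1×1 = 1
C[1][1] = 2×1 + -1×1 = 1
Result: [[-1, -1], [1, 1]]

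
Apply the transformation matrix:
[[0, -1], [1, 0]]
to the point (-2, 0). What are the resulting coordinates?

Matrix multiplication:
[[0, -1], [1, 0]] × [-2, 0]ᵀ
= [(0)(-2) + (-1)(0), (1)(-2) + (0)(0)]ᵀ
= [0, -2]ᵀ
Result: (0, -2)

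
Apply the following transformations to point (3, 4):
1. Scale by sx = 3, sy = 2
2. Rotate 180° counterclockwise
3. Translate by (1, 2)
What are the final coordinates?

Step 1: Scale → (9, 8)
Step 2: Rotate 180° → (-9, -8)
Step 3: Translate → (-8, -6)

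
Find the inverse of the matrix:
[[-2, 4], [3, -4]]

For [[a,b],[c,d]], inverse = (1/det)·[[d,-b],[-c,a]]
det = (-2)(-4) - (4)(3) = 8 - 12 = -4
Inverse = (1/-4)·[[-4, -4], [-3, -2]]
= [[1, 1], [3/4, 1/2]]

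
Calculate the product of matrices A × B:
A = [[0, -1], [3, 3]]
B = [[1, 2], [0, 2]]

Matrix multiplication:
C[0][0] = 0×1 + -1×0 = 0
C[0][1] = 0×2 + -1×2 = -2
C[1][0] = 3×1 + 3×0 = 3
C[1][1] = 3×2 + 3×2 = 12
Result: [[0, -2], [3, 12]]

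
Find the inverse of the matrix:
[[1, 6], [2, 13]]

For [[a,b],[c,d]], inverse = (1/det)·[[d,-b],[-c,a]]
det = (1)(13) - (6)(2) = 13 - 12 = 1
Inverse = [[13, -6], [-2, 1]]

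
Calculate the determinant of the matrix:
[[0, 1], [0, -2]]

For a 2×2 matrix [[a, b], [c, d]], det = ad - bc
det = (0)(-2) - (1)(0) = 0 - 0 = 0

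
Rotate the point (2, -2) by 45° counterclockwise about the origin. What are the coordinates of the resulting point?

Rotation matrix for 45°: [[cos 45°, -sin 45°], [sin 45°, cos 45°]] ≈ [[0.707107, -0.707107], [0.707107, 0.707107]]
[[0.707107, -0.707107], [0.707107, 0.707107]] × [2, -2]ᵀ ≈ [2.8284, 0]ᵀ
Result: (2.8284, 0)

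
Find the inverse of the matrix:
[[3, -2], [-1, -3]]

For [[a,b],[c,d]], inverse = (1/det)·[[d,-b],[-c,a]]
det = (3)(-3) - (-2)(-1) = -9 - 2 = -11
Inverse = (1/-11)·[[-3, 2], [1, 3]]
= [[3/11, -2/11], [-1/11, -3/11]]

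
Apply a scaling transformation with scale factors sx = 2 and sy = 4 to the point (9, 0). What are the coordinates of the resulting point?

Scaling matrix:
[[2, 0], [0, 4]]
Result: (9 × 2, 0 × 4) = (18, 0)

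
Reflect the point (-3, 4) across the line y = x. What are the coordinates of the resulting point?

Reflection across line y = x: (-3, 4) → (4, -3)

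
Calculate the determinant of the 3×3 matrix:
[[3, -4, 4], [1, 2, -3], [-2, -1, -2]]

Expansion along first row:
det = 3·det([[2,-3],[-1,-2]]) - -4·det([[1,-3],[-2,-2]]) + 4·det([[1,2],[-2,-1]])
    = 3·(2·-2 - -3·-1) - -4·(1·-2 - -3·-2) + 4·(1·-1 - 2·-2)
    = 3·-7 - -4·-8 + 4·3
    = -21 + -32 + 12 = -41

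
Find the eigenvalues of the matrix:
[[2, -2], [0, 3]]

Characteristic equation: det(A - λI) = 0
λ² - (trace)λ + (det) = 0
trace = 2 + 3 = 5, det = (2)(3) - (-2)(0) = 6
λ² - (5)λ + (6) = 0
λ = (5 ± √((5)² - 4·(6))) / 2 = (5 ± √1) / 2
Solving: λ = 2, 3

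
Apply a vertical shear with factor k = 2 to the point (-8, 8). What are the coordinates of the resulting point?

Shear matrix for vertical shear with factor k = 2:
[[1, 0], [2, 1]]
Result: (-8, 8) → (-8, -8)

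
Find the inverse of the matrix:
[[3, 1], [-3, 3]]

For [[a,b],[c,d]], inverse = (1/det)·[[d,-b],[-c,a]]
det = (3)(3) - (1)(-3) = 9 - -3 = 12
Inverse = (1/12)·[[3, -1], [3, 3]]
= [[1/4, -1/12], [1/4, 1/4]]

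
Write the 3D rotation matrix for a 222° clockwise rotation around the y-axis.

Rotation matrix for clockwise 222° around y-axis:
A clockwise rotation by 222° is a counterclockwise rotation by -222°.
cos(-222°) = -0.7431, sin(-222°) = 0.6691
Result: [[-0.7431, 0, 0.6691], [0, 1, 0], [-0.6691, 0, -0.7431]]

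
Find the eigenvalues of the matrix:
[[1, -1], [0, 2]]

Characteristic equation: det(A - λI) = 0
λ² - (trace)λ + (det) = 0
trace = 1 + 2 = 3, det = (1)(2) - (-1)(0) = 2
λ² - (3)λ + (2) = 0
λ = (3 ± √((3)² - 4·(2))) / 2 = (3 ± √1) / 2
Solving: λ = 1, 2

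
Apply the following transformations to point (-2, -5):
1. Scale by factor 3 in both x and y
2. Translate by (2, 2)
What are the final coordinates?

Step 1: Scale (-2, -5) by 3 → (-6, -15)
Step 2: Translate by (2, 2) → (-4, -13)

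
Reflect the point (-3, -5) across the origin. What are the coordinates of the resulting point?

Reflection across origin: (-3, -5) → (3, 5)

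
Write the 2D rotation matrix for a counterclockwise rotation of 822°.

Rotation matrix formula: [[cos θ, -sin θ], [sin θ, cos θ]]
For θ = 822°:
cos(822°) = -0.2079
sin(822°) = 0.9781
Result: [[-0.2079, -0.9781], [0.9781, -0.2079]]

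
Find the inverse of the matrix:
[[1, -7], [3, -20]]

For [[a,b],[c,d]], inverse = (1/det)·[[d,-b],[-c,a]]
det = (1)(-20) - (-7)(3) = -20 - -21 = 1
Inverse = [[-20, 7], [-3, 1]]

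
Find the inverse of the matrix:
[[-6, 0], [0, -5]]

For [[a,b],[c,d]], inverse = (1/det)·[[d,-b],[-c,a]]
det = (-6)(-5) - (0)(0) = 30 - 0 = 30
Inverse = (1/30)·[[-5, 0], [0, -6]]
= [[-1/6, 0], [0, -1/5]]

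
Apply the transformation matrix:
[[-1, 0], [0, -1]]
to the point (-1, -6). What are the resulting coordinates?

Matrix multiplication:
[[-1, 0], [0, -1]] × [-1, -6]ᵀ
= [(-1)(-1) + (0)(-6), (0)(-1) + (-1)(-6)]ᵀ
= [1, 6]ᵀ
Result: (1, 6)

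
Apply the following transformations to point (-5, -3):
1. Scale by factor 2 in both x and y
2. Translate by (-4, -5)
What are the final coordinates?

Step 1: Scale (-5, -3) by 2 → (-10, -6)
Step 2: Translate by (-4, -5) → (-14, -11)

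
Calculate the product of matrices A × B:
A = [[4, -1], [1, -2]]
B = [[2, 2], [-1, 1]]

Matrix multiplication:
C[0][0] = 4×2 + -1×-1 = 9
C[0][1] = 4×2 + -1×1 = 7
C[1][0] = 1×2 + -2×-1 = 4
C[1][1] = 1×2 + -2×1 = 0
Result: [[9, 7], [4, 0]]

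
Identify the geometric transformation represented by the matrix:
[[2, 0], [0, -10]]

This matrix represents: non-uniform scaling by sx = 2, sy = -10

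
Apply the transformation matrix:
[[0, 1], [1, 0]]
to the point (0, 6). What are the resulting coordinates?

Matrix multiplication:
[[0, 1], [1, 0]] × [0, 6]ᵀ
= [(0)(0) + (1)(6), (1)(0) + (0)(6)]ᵀ
= [6, 0]ᵀ
Result: (6, 0)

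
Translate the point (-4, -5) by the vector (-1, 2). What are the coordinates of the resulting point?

Translation by (-1, 2) (homogeneous matrix [[1, 0, -1], [0, 1, 2], [0, 0, 1]]):
x' = -4 + -1 = -5
y' = -5 + 2 = -3
Result: (-5, -3)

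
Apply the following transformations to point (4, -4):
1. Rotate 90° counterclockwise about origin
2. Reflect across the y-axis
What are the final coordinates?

Step 1: Rotate 90° → (4, 4)
Step 2: Reflect across y-axis → (-4, 4)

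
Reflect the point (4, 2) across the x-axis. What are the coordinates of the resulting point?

Reflection across x-axis: (4, 2) → (4, -2)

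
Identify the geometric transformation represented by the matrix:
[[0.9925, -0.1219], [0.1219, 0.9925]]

This matrix represents: rotation by 7° counterclockwise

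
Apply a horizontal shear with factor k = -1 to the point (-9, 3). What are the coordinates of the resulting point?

Shear matrix for horizontal shear with factor k = -1:
[[1, -1], [0, 1]]
Result: (-9, 3) → (-12, 3)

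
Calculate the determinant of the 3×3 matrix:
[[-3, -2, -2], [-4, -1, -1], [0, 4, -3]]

Expansion along first row:
det = -3·det([[-1,-1],[4,-3]]) - -2·det([[-4,-1],[0,-3]]) + -2·det([[-4,-1],[0,4]])
    = -3·(-1·-3 - -1·4) - -2·(-4·-3 - -1·0) + -2·(-4·4 - -1·0)
    = -3·7 - -2·12 + -2·-16
    = -21 + 24 + 32 = 35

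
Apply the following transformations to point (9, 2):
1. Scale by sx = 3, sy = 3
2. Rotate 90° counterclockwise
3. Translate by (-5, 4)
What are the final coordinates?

Step 1: Scale → (27, 6)
Step 2: Rotate 90° → (-6, 27)
Step 3: Translate → (-11, 31)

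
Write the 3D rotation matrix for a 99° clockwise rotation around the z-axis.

Rotation matrix for clockwise 99° around z-axis:
A clockwise rotation by 99° is a counterclockwise rotation by -99°.
cos(-99°) = -0.1564, sin(-99°) = -0.9877
Result: [[-0.1564, 0.9877, 0], [-0.9877, -0.1564, 0], [0, 0, 1]]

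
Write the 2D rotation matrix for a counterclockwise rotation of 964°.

Rotation matrix formula: [[cos θ, -sin θ], [sin θ, cos θ]]
For θ = 964°:
cos(964°) = -0.4384
sin(964°) = -0.8988
Result: [[-0.4384, 0.8988], [-0.8988, -0.4384]]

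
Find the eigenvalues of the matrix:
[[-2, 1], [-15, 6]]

Characteristic equation: det(A - λI) = 0
λ² - (trace)λ + (det) = 0
trace = -2 + 6 = 4, det = (-2)(6) - (1)(-15) = 3
λ² - (4)λ + (3) = 0
λ = (4 ± √((4)² - 4·(3))) / 2 = (4 ± √4) / 2
Solving: λ = 1, 3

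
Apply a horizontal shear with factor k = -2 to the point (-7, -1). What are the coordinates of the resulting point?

Shear matrix for horizontal shear with factor k = -2:
[[1, -2], [0, 1]]
Result: (-7, -1) → (-5, -1)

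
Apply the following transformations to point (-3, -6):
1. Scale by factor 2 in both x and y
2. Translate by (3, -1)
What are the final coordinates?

Step 1: Scale (-3, -6) by 2 → (-6, -12)
Step 2: Translate by (3, -1) → (-3, -13)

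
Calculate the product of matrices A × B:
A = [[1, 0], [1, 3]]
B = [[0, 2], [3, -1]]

Matrix multiplication:
C[0][0] = 1×0 + 0×3 = 0
C[0][1] = 1×2 + 0×-1 = 2
C[1][0] = 1×0 + 3×3 = 9
C[1][1] = 1×2 + 3×-1 = -1
Result: [[0, 2], [9, -1]]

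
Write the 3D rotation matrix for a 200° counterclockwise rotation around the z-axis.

Rotation matrix for counterclockwise 200° around z-axis:
cos(200°) = -0.9397, sin(200°) = -0.3420
Result: [[-0.9397, 0.3420, 0], [-0.3420, -0.9397, 0], [0, 0, 1]]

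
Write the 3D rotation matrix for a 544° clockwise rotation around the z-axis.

Rotation matrix for clockwise 544° around z-axis:
A clockwise rotation by 544° is a counterclockwise rotation by -544°.
cos(-544°) = -0.9976, sin(-544°) = 0.0698
Result: [[-0.9976, -0.0698, 0], [0.0698, -0.9976, 0], [0, 0, 1]]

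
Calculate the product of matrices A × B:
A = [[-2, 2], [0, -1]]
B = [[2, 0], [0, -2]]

Matrix multiplication:
C[0][0] = -2×2 + 2×0 = -4
C[0][1] = -2×0 + 2×-2 = -4
C[1][0] = 0×2 + -1×0 = 0
C[1][1] = 0×0 + -1×-2 = 2
Result: [[-4, -4], [0, 2]]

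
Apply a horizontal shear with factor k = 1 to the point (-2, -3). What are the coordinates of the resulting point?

Shear matrix for horizontal shear with factor k = 1:
[[1, 1], [0, 1]]
Result: (-2, -3) → (-5, -3)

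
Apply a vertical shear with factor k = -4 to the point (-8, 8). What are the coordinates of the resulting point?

Shear matrix for vertical shear with factor k = -4:
[[1, 0], [-4, 1]]
Result: (-8, 8) → (-8, 40)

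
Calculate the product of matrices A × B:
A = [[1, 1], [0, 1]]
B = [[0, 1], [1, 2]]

Matrix multiplication:
C[0][0] = 1×0 + 1×1 = 1
C[0][1] = 1×1 + 1×2 = 3
C[1][0] = 0×0 + 1×1 = 1
C[1][1] = 0×1 + 1×2 = 2
Result: [[1, 3], [1, 2]]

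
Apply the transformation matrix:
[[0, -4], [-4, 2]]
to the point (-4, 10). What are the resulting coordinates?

Matrix multiplication:
[[0, -4], [-4, 2]] × [-4, 10]ᵀ
= [(0)(-4) + (-4)(10), (-4)(-4) + (2)(10)]ᵀ
= [-40, 36]ᵀ
Result: (-40, 36)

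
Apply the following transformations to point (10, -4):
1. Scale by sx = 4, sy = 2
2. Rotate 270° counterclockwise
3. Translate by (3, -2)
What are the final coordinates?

Step 1: Scale → (40, -8)
Step 2: Rotate 270° → (-8, -40)
Step 3: Translate → (-5, -42)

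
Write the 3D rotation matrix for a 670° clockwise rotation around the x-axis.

Rotation matrix for clockwise 670° around x-axis:
A clockwise rotation by 670° is a counterclockwise rotation by -670°.
cos(-670°) = 0.6428, sin(-670°) = 0.7660
Result: [[1, 0, 0], [0, 0.6428, -0.7660], [0, 0.7660, 0.6428]]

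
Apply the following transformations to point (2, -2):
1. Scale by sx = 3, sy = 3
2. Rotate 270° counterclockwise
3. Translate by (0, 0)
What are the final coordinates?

Step 1: Scale → (6, -6)
Step 2: Rotate 270° → (-6, -6)
Step 3: Translate → (-6, -6)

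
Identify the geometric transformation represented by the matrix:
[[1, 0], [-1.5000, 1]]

This matrix represents: vertical shear with factor -1.5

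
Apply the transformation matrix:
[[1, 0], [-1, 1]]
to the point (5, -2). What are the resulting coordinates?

Matrix multiplication:
[[1, 0], [-1, 1]] × [5, -2]ᵀ
= [(1)(5) + (0)(-2), (-1)(5) + (1)(-2)]ᵀ
= [5, -7]ᵀ
Result: (5, -7)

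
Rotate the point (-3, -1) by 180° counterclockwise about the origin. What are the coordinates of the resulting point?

Rotation matrix for 180°: [[cos 180°, -sin 180°], [sin 180°, cos 180°]] = [[-1, 0], [0, -1]]
[[-1, 0], [0, -1]] × [-3, -1]ᵀ = [3, 1]ᵀ
Result: (3, 1)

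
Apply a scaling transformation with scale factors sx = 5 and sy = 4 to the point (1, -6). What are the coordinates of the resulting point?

Scaling matrix:
[[5, 0], [0, 4]]
Result: (1 × 5, -6 × 4) = (5, -24)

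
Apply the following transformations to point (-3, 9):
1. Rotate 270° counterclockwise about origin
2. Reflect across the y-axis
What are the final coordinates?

Step 1: Rotate 270° → (9, 3)
Step 2: Reflect across y-axis → (-9, 3)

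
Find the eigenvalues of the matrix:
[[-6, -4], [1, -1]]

Characteristic equation: det(A - λI) = 0
λ² - (trace)λ + (det) = 0
trace = -6 + -1 = -7, det = (-6)(-1) - (-4)(1) = 10
λ² - (-7)λ + (10) = 0
λ = (-7 ± √((-7)² - 4·(10))) / 2 = (-7 ± √9) / 2
Solving: λ = -5, -2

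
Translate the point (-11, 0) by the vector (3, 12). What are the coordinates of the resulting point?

Translation by (3, 12) (homogeneous matrix [[1, 0, 3], [0, 1, 12], [0, 0, 1]]):
x' = -11 + 3 = -8
y' = 0 + 12 = 12
Result: (-8, 12)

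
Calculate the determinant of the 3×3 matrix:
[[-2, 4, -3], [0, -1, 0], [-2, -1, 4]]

Expansion along first row:
det = -2·det([[-1,0],[-1,4]]) - 4·det([[0,0],[-2,4]]) + -3·det([[0,-1],[-2,-1]])
    = -2·(-1·4 - 0·-1) - 4·(0·4 - 0·-2) + -3·(0·-1 - -1·-2)
    = -2·-4 - 4·0 + -3·-2
    = 8 + 0 + 6 = 14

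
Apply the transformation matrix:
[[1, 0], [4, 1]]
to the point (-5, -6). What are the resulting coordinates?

Matrix multiplication:
[[1, 0], [4, 1]] × [-5, -6]ᵀ
= [(1)(-5) + (0)(-6), (4)(-5) + (1)(-6)]ᵀ
= [-5, -26]ᵀ
Result: (-5, -26)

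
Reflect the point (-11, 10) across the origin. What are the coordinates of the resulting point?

Reflection across origin: (-11, 10) → (11, -10)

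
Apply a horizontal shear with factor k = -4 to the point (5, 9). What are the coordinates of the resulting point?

Shear matrix for horizontal shear with factor k = -4:
[[1, -4], [0, 1]]
Result: (5, 9) → (-31, 9)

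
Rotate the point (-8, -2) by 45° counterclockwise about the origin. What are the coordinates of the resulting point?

Rotation matrix for 45°: [[cos 45°, -sin 45°], [sin 45°, cos 45°]] ≈ [[0.707107, -0.707107], [0.707107, 0.707107]]
[[0.707107, -0.707107], [0.707107, 0.707107]] × [-8, -2]ᵀ ≈ [-4.2426, -7.0711]ᵀ
Result: (-4.2426, -7.0711)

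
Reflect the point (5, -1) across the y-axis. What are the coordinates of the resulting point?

Reflection across y-axis: (5, -1) → (-5, -1)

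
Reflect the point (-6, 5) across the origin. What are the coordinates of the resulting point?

Reflection across origin: (-6, 5) → (6, -5)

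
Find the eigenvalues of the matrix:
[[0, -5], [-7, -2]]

Characteristic equation: det(A - λI) = 0
λ² - (trace)λ + (det) = 0
trace = 0 + -2 = -2, det = (0)(-2) - (-5)(-7) = -35
λ² - (-2)λ + (-35) = 0
λ = (-2 ± √((-2)² - 4·(-35))) / 2 = (-2 ± √144) / 2
Solving: λ = -7, 5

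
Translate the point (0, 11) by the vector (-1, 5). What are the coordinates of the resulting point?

Translation by (-1, 5) (homogeneous matrix [[1, 0, -1], [0, 1, 5], [0, 0, 1]]):
x' = 0 + -1 = -1
y' = 11 + 5 = 16
Result: (-1, 16)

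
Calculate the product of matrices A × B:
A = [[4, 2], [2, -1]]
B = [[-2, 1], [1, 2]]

Matrix multiplication:
C[0][0] = 4×-2 + 2×1 = -6
C[0][1] = 4×1 + 2×2 = 8
C[1][0] = 2×-2 + -1×1 = -5
C[1][1] = 2×1 + -1×2 = 0
Result: [[-6, 8], [-5, 0]]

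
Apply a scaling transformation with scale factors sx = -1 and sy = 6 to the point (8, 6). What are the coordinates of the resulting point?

Scaling matrix:
[[-1, 0], [0, 6]]
Result: (8 × -1, 6 × 6) = (-8, 36)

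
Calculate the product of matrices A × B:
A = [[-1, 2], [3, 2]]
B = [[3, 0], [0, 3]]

Matrix multiplication:
C[0][0] = -1×3 + 2×0 = -3
C[0][1] = -1×0 + 2×3 = 6
C[1][0] = 3×3 + 2×0 = 9
C[1][1] = 3×0 + 2×3 = 6
Result: [[-3, 6], [9, 6]]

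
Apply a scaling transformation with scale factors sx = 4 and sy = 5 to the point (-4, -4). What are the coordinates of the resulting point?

Scaling matrix:
[[4, 0], [0, 5]]
Result: (-4 × 4, -4 × 5) = (-16, -20)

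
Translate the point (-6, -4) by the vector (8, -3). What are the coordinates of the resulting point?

Translation by (8, -3) (homogeneous matrix [[1, 0, 8], [0, 1, -3], [0, 0, 1]]):
x' = -6 + 8 = 2
y' = -4 + -3 = -7
Result: (2, -7)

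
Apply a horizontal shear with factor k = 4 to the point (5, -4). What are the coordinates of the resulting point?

Shear matrix for horizontal shear with factor k = 4:
[[1, 4], [0, 1]]
Result: (5, -4) → (-11, -4)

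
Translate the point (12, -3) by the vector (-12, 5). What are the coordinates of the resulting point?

Translation by (-12, 5) (homogeneous matrix [[1, 0, -12], [0, 1, 5], [0, 0, 1]]):
x' = 12 + -12 = 0
y' = -3 + 5 = 2
Result: (0, 2)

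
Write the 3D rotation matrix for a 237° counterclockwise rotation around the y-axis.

Rotation matrix for counterclockwise 237° around y-axis:
cos(237°) = -0.5446, sin(237°) = -0.8387
Result: [[-0.5446, 0, -0.8387], [0, 1, 0], [0.8387, 0, -0.5446]]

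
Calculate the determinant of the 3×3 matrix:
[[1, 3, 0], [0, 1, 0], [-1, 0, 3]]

Expansion along first row:
det = 1·det([[1,0],[0,3]]) - 3·det([[0,0],[-1,3]]) + 0·det([[0,1],[-1,0]])
    = 1·(1·3 - 0·0) - 3·(0·3 - 0·-1) + 0·(0·0 - 1·-1)
    = 1·3 - 3·0 + 0·1
    = 3 + 0 + 0 = 3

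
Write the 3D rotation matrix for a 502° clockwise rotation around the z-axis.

Rotation matrix for clockwise 502° around z-axis:
A clockwise rotation by 502° is a counterclockwise rotation by -502°.
cos(-502°) = -0.7880, sin(-502°) = -0.6157
Result: [[-0.7880, 0.6157, 0], [-0.6157, -0.7880, 0], [0, 0, 1]]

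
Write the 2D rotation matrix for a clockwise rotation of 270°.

Rotation matrix formula: [[cos θ, -sin θ], [sin θ, cos θ]]
A clockwise rotation by 270° is equivalent to a counterclockwise rotation by -270°.
For θ = -270°:
cos(-270°) = 0
sin(-270°) = 1
Result: [[0, -1], [1, 0]]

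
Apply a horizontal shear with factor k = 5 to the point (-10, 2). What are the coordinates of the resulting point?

Shear matrix for horizontal shear with factor k = 5:
[[1, 5], [0, 1]]
Result: (-10, 2) → (0, 2)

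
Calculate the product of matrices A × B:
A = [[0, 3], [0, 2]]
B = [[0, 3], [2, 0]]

Matrix multiplication:
C[0][0] = 0×0 + 3×2 = 6
C[0][1] = 0×3 + 3×0 = 0
C[1][0] = 0×0 + 2×2 = 4
C[1][1] = 0×3 + 2×0 = 0
Result: [[6, 0], [4, 0]]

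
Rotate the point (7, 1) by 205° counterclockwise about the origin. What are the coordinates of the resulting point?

Rotation matrix for 205°: [[cos 205°, -sin 205°], [sin 205°, cos 205°]] ≈ [[-0.906308, 0.422618], [-0.422618, -0.906308]]
[[-0.906308, 0.422618], [-0.422618, -0.906308]] × [7, 1]ᵀ ≈ [-5.9215, -3.8646]ᵀ
Result: (-5.9215, -3.8646)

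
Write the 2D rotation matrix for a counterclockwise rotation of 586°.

Rotation matrix formula: [[cos θ, -sin θ], [sin θ, cos θ]]
For θ = 586°:
cos(586°) = -0.6947
sin(586°) = -0.7193
Result: [[-0.6947, 0.7193], [-0.7193, -0.6947]]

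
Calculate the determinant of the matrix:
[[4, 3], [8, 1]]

For a 2×2 matrix [[a, b], [c, d]], det = ad - bc
det = (4)(1) - (3)(8) = 4 - 24 = -20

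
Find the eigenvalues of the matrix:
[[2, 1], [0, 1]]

Characteristic equation: det(A - λI) = 0
λ² - (trace)λ + (det) = 0
trace = 2 + 1 = 3, det = (2)(1) - (1)(0) = 2
λ² - (3)λ + (2) = 0
λ = (3 ± √((3)² - 4·(2))) / 2 = (3 ± √1) / 2
Solving: λ = 1, 2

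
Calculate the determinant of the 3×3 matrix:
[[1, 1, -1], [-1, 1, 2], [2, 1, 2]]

Expansion along first row:
det = 1·det([[1,2],[1,2]]) - 1·det([[-1,2],[2,2]]) + -1·det([[-1,1],[2,1]])
    = 1·(1·2 - 2·1) - 1·(-1·2 - 2·2) + -1·(-1·1 - 1·2)
    = 1·0 - 1·-6 + -1·-3
    = 0 + 6 + 3 = 9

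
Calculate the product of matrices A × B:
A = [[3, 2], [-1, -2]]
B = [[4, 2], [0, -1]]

Matrix multiplication:
C[0][0] = 3×4 + 2×0 = 12
C[0][1] = 3×2 + 2×-1 = 4
C[1][0] = -1×4 + -2×0 = -4
C[1][1] = -1×2 + -2×-1 = 0
Result: [[12, 4], [-4, 0]]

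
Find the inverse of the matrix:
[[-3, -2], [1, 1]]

For [[a,b],[c,d]], inverse = (1/det)·[[d,-b],[-c,a]]
det = (-3)(1) - (-2)(1) = -3 - -2 = -1
Inverse = (1/-1)·[[1, 2], [-1, -3]]
= [[-1, -2], [1, 3]]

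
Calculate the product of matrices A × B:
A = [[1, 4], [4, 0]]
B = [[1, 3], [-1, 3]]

Matrix multiplication:
C[0][0] = 1×1 + 4×-1 = -3
C[0][1] = 1×3 + 4×3 = 15
C[1][0] = 4×1 + 0×-1 = 4
C[1][1] = 4×3 + 0×3 = 12
Result: [[-3, 15], [4, 12]]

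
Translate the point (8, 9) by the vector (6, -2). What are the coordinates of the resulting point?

Translation by (6, -2) (homogeneous matrix [[1, 0, 6], [0, 1, -2], [0, 0, 1]]):
x' = 8 + 6 = 14
y' = 9 + -2 = 7
Result: (14, 7)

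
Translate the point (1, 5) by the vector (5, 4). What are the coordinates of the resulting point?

Translation by (5, 4) (homogeneous matrix [[1, 0, 5], [0, 1, 4], [0, 0, 1]]):
x' = 1 + 5 = 6
y' = 5 + 4 = 9
Result: (6, 9)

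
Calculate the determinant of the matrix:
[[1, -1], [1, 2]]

For a 2×2 matrix [[a, b], [c, d]], det = ad - bc
det = (1)(2) - (-1)(1) = 2 - -1 = 3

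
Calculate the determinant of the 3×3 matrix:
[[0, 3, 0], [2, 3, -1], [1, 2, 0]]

Expansion along first row:
det = 0·det([[3,-1],[2,0]]) - 3·det([[2,-1],[1,0]]) + 0·det([[2,3],[1,2]])
    = 0·(3·0 - -1·2) - 3·(2·0 - -1·1) + 0·(2·2 - 3·1)
    = 0·2 - 3·1 + 0·1
    = 0 + -3 + 0 = -3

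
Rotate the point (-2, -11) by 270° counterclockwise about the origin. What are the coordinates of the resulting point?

Rotation matrix for 270°: [[cos 270°, -sin 270°], [sin 270°, cos 270°]] = [[0, 1], [-1, 0]]
[[0, 1], [-1, 0]] × [-2, -11]ᵀ = [-11, 2]ᵀ
Result: (-11, 2)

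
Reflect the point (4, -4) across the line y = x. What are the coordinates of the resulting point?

Reflection across line y = x: (4, -4) → (-4, 4)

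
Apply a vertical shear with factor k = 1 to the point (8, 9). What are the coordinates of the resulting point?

Shear matrix for vertical shear with factor k = 1:
[[1, 0], [1, 1]]
Result: (8, 9) → (8, 17)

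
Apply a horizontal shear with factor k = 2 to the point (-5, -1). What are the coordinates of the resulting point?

Shear matrix for horizontal shear with factor k = 2:
[[1, 2], [0, 1]]
Result: (-5, -1) → (-7, -1)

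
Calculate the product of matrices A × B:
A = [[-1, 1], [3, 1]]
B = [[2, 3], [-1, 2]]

Matrix multiplication:
C[0][0] = -1×2 + 1×-1 = -3
C[0][1] = -1×3 + 1×2 = -1
C[1][0] = 3×2 + 1×-1 = 5
C[1][1] = 3×3 + 1×2 = 11
Result: [[-3, -1], [5, 11]]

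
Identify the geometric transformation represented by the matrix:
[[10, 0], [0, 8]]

This matrix represents: non-uniform scaling by sx = 10, sy = 8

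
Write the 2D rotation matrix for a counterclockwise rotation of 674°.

Rotation matrix formula: [[cos θ, -sin θ], [sin θ, cos θ]]
For θ = 674°:
cos(674°) = 0.6947
sin(674°) = -0.7193
Result: [[0.6947, 0.7193], [-0.7193, 0.6947]]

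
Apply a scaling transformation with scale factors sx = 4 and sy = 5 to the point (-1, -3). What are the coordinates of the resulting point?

Scaling matrix:
[[4, 0], [0, 5]]
Result: (-1 × 4, -3 × 5) = (-4, -15)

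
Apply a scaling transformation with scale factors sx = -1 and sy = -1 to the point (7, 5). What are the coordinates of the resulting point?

Scaling matrix:
[[-1, 0], [0, -1]]
Result: (7 × -1, 5 × -1) = (-7, -5)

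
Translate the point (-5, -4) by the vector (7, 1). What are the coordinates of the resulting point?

Translation by (7, 1) (homogeneous matrix [[1, 0, 7], [0, 1, 1], [0, 0, 1]]):
x' = -5 + 7 = 2
y' = -4 + 1 = -3
Result: (2, -3)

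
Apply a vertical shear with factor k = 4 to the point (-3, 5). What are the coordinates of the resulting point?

Shear matrix for vertical shear with factor k = 4:
[[1, 0], [4, 1]]
Result: (-3, 5) → (-3, -7)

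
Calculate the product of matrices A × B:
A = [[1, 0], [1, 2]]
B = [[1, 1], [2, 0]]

Matrix multiplication:
C[0][0] = 1×1 + 0×2 = 1
C[0][1] = 1×1 + 0×0 = 1
C[1][0] = 1×1 + 2×2 = 5
C[1][1] = 1×1 + 2×0 = 1
Result: [[1, 1], [5, 1]]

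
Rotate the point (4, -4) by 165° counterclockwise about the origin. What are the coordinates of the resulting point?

Rotation matrix for 165°: [[cos 165°, -sin 165°], [sin 165°, cos 165°]] ≈ [[-0.965926, -0.258819], [0.258819, -0.965926]]
[[-0.965926, -0.258819], [0.258819, -0.965926]] × [4, -4]ᵀ ≈ [-2.8284, 4.8990]ᵀ
Result: (-2.8284, 4.8990)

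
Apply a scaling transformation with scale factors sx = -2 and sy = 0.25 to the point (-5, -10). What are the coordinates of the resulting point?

Scaling matrix:
[[-2, 0], [0, 0.25]]
Result: (-5 × -2, -10 × 0.25) = (10, -2.5)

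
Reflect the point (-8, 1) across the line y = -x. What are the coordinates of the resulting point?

Reflection across line y = -x: (-8, 1) → (-1, 8)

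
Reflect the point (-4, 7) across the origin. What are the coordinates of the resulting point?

Reflection across origin: (-4, 7) → (4, -7)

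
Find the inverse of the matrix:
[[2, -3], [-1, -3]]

For [[a,b],[c,d]], inverse = (1/det)·[[d,-b],[-c,a]]
det = (2)(-3) - (-3)(-1) = -6 - 3 = -9
Inverse = (1/-9)·[[-3, 3], [1, 2]]
= [[1/3, -1/3], [-1/9, -2/9]]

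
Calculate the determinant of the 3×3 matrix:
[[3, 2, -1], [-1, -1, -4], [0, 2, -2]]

Expansion along first row:
det = 3·det([[-1,-4],[2,-2]]) - 2·det([[-1,-4],[0,-2]]) + -1·det([[-1,-1],[0,2]])
    = 3·(-1·-2 - -4·2) - 2·(-1·-2 - -4·0) + -1·(-1·2 - -1·0)
    = 3·10 - 2·2 + -1·-2
    = 30 + -4 + 2 = 28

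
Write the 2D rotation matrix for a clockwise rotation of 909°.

Rotation matrix formula: [[cos θ, -sin θ], [sin θ, cos θ]]
A clockwise rotation by 909° is equivalent to a counterclockwise rotation by -909°.
For θ = -909°:
cos(-909°) = -0.9877
sin(-909°) = 0.1564
Result: [[-0.9877, -0.1564], [0.1564, -0.9877]]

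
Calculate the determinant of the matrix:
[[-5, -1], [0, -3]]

For a 2×2 matrix [[a, b], [c, d]], det = ad - bc
det = (-5)(-3) - (-1)(0) = 15 - 0 = 15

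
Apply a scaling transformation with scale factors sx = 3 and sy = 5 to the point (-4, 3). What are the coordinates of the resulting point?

Scaling matrix:
[[3, 0], [0, 5]]
Result: (-4 × 3, 3 × 5) = (-12, 15)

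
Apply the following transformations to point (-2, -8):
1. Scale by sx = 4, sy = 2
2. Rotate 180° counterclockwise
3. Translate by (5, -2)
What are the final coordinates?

Step 1: Scale → (-8, -16)
Step 2: Rotate 180° → (8, 16)
Step 3: Translate → (13, 14)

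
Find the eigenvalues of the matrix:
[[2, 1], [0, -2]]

Characteristic equation: det(A - λI) = 0
λ² - (trace)λ + (det) = 0
trace = 2 + -2 = 0, det = (2)(-2) - (1)(0) = -4
λ² - (0)λ + (-4) = 0
λ = (0 ± √((0)² - 4·(-4))) / 2 = (0 ± √16) / 2
Solving: λ = -2, 2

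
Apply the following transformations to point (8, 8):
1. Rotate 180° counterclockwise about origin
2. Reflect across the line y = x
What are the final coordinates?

Step 1: Rotate 180° → (-8, -8)
Step 2: Reflect across line y = x → (-8, -8)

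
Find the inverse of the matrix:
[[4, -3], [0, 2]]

For [[a,b],[c,d]], inverse = (1/det)·[[d,-b],[-c,a]]
det = (4)(2) - (-3)(0) = 8 - 0 = 8
Inverse = (1/8)·[[2, 3], [0, 4]]
= [[1/4, 3/8], [0, 1/2]]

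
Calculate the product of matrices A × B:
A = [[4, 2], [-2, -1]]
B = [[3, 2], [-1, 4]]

Matrix multiplication:
C[0][0] = 4×3 + 2×-1 = 10
C[0][1] = 4×2 + 2×4 = 16
C[1][0] = -2×3 + -1×-1 = -5
C[1][1] = -2×2 + -1×4 = -8
Result: [[10, 16], [-5, -8]]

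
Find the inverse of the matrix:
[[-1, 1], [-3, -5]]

For [[a,b],[c,d]], inverse = (1/det)·[[d,-b],[-c,a]]
det = (-1)(-5) - (1)(-3) = 5 - -3 = 8
Inverse = (1/8)·[[-5, -1], [3, -1]]
= [[-5/8, -1/8], [3/8, -1/8]]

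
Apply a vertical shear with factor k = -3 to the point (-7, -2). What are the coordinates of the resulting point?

Shear matrix for vertical shear with factor k = -3:
[[1, 0], [-3, 1]]
Result: (-7, -2) → (-7, 19)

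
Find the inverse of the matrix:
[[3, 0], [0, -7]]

For [[a,b],[c,d]], inverse = (1/det)·[[d,-b],[-c,a]]
det = (3)(-7) - (0)(0) = -21 - 0 = -21
Inverse = (1/-21)·[[-7, 0], [0, 3]]
= [[1/3, 0], [0, -1/7]]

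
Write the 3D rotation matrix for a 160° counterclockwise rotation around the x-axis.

Rotation matrix for counterclockwise 160° around x-axis:
cos(160°) = -0.9397, sin(160°) = 0.3420
Result: [[1, 0, 0], [0, -0.9397, -0.3420], [0, 0.3420, -0.9397]]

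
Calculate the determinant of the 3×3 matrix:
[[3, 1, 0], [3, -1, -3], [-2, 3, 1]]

Expansion along first row:
det = 3·det([[-1,-3],[3,1]]) - 1·det([[3,-3],[-2,1]]) + 0·det([[3,-1],[-2,3]])
    = 3·(-1·1 - -3·3) - 1·(3·1 - -3·-2) + 0·(3·3 - -1·-2)
    = 3·8 - 1·-3 + 0·7
    = 24 + 3 + 0 = 27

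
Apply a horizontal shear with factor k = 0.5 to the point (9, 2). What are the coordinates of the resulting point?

Shear matrix for horizontal shear with factor k = 0.5:
[[1, 0.50], [0, 1]]
Result: (9, 2) → (10, 2)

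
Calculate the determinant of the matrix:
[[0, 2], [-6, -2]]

For a 2×2 matrix [[a, b], [c, d]], det = ad - bc
det = (0)(-2) - (2)(-6) = 0 - -12 = 12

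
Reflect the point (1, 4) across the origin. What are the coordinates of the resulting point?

Reflection across origin: (1, 4) → (-1, -4)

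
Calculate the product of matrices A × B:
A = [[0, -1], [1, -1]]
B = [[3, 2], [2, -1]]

Matrix multiplication:
C[0][0] = 0×3 + -1×2 = -2
C[0][1] = 0×2 + -1×-1 = 1
C[1][0] = 1×3 + -1×2 = 1
C[1][1] = 1×2 + -1×-1 = 3
Result: [[-2, 1], [1, 3]]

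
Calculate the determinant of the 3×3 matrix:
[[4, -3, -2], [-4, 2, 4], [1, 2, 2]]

Expansion along first row:
det = 4·det([[2,4],[2,2]]) - -3·det([[-4,4],[1,2]]) + -2·det([[-4,2],[1,2]])
    = 4·(2·2 - 4·2) - -3·(-4·2 - 4·1) + -2·(-4·2 - 2·1)
    = 4·-4 - -3·-12 + -2·-10
    = -16 + -36 + 20 = -32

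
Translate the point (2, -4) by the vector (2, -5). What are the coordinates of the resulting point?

Translation by (2, -5) (homogeneous matrix [[1, 0, 2], [0, 1, -5], [0, 0, 1]]):
x' = 2 + 2 = 4
y' = -4 + -5 = -9
Result: (4, -9)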